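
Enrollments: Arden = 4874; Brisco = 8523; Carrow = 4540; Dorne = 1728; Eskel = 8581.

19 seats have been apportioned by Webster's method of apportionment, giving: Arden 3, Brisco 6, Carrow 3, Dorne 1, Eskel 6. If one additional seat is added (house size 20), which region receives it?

Priority for the next seat is population ÷ (current seats + 0.5).
Priorities: Arden 1392.571, Brisco 1311.231, Carrow 1297.143, Dorne 1152.000, Eskel 1320.154.
Highest priority: Arden.

Arden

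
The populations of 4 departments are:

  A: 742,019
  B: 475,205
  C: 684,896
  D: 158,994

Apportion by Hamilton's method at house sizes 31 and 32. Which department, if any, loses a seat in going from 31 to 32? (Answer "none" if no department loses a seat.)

D

At 31 seats: A 11, B 7, C 10, D 3.
At 32 seats: A 12, B 7, C 11, D 2.
D drops from 3 to 2.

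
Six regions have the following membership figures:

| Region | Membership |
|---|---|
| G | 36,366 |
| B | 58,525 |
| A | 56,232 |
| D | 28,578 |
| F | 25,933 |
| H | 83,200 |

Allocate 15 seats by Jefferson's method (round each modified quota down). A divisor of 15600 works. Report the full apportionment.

G 2, B 3, A 3, D 1, F 1, H 5

With modified divisor 15600: modified quotas G 2.331, B 3.752, A 3.605, D 1.832, F 1.662, H 5.333.
Rounding down: G 2, B 3, A 3, D 1, F 1, H 5 (total 15).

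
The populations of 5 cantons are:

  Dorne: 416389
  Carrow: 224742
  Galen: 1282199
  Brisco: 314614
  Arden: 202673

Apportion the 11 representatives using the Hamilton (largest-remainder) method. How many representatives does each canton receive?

Total 2440617; standard divisor 2440617/11 ≈ 221874.273.
Standard quotas: Dorne 1.8767, Carrow 1.0129, Galen 5.7789, Brisco 1.4180, Arden 0.9135.
Lower quotas: Dorne 1, Carrow 1, Galen 5, Brisco 1, Arden 0 (sum 8, leaving 3 seats).
Remainders in descending order: Arden 0.9135, Dorne 0.8767, Galen 0.7789, Brisco 0.4180, Carrow 0.0129.
Largest remainders: Arden, Dorne, Galen receive the extra seats.

Dorne 2; Carrow 1; Galen 6; Brisco 1; Arden 1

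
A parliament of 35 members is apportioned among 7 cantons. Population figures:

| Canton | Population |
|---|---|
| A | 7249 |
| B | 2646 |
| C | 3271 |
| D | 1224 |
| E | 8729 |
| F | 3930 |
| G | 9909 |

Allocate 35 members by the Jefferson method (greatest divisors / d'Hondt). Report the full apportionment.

A 7; B 2; C 3; D 1; E 8; F 4; G 10

Standard divisor 36958/35 ≈ 1055.943; standard quotas: A 6.865, B 2.506, C 3.098, D 1.159, E 8.267, F 3.722, G 9.384.
Rounding down gives 6, 2, 3, 1, 8, 3, 9 = 32 seats, so the divisor must be adjusted.
With modified divisor 976: modified quotas A 7.427, B 2.711, C 3.351, D 1.254, E 8.944, F 4.027, G 10.153.
Rounding down: A 7, B 2, C 3, D 1, E 8, F 4, G 10 (total 35).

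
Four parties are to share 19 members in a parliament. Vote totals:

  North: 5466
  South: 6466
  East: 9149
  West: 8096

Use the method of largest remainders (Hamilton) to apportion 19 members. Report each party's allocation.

North=4; South=4; East=6; West=5

The standard divisor is 29177/19 ≈ 1535.632.
Standard quotas: North 3.5594, South 4.2106, East 5.9578, West 5.2721.
Lower quotas: North 3, South 4, East 5, West 5 (sum 17, leaving 2 seats).
Remainders in descending order: East 0.9578, North 0.5594, West 0.2721, South 0.2106.
The surplus seats go to East, North.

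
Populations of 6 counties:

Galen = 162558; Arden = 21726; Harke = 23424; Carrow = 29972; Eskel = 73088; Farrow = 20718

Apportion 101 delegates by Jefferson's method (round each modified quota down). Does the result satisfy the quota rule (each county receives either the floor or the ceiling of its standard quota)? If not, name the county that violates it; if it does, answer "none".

Galen

Standard quotas: Galen 49.530, Arden 6.620, Harke 7.137, Carrow 9.132, Eskel 22.269, Farrow 6.313.
Jefferson allocation: Galen 51, Arden 6, Harke 7, Carrow 9, Eskel 22, Farrow 6.
Galen has quota 49.530 (lower 49, upper 50) but receives 51 — outside the quota interval.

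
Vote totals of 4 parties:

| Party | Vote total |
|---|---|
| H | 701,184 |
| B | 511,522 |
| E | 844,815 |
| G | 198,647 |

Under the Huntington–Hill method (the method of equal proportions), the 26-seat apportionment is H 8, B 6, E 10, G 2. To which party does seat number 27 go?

Priority for the next seat is population ÷ (√(s·(s+1))).
Priorities: H 82635.327, B 78929.558, E 80549.950, G 81097.298.
Highest priority: H.

H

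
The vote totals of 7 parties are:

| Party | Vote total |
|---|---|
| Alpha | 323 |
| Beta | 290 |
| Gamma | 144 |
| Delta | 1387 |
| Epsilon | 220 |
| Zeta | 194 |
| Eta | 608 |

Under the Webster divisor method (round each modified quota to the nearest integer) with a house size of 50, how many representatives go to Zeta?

3

Standard divisor 3166/50 ≈ 63.32; standard quotas: Alpha 5.101, Beta 4.580, Gamma 2.274, Delta 21.905, Epsilon 3.474, Zeta 3.064, Eta 9.602.
Rounding to the nearest integer gives Alpha 5, Beta 5, Gamma 2, Delta 22, Epsilon 3, Zeta 3, Eta 10 — total 50, matching the house size, so no adjustment is needed.
Zeta receives 3.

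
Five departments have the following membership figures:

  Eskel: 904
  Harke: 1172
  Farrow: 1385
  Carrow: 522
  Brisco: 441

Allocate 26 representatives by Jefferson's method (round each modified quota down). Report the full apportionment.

Standard divisor 4424/26 ≈ 170.154; standard quotas: Eskel 5.313, Harke 6.888, Farrow 8.140, Carrow 3.068, Brisco 2.592.
Rounding down gives 5, 6, 8, 3, 2 = 24 seats, so the divisor must be adjusted.
With modified divisor 152: modified quotas Eskel 5.947, Harke 7.711, Farrow 9.112, Carrow 3.434, Brisco 2.901.
Rounding down: Eskel 5, Harke 7, Farrow 9, Carrow 3, Brisco 2 (total 26).

Eskel=5, Harke=7, Farrow=9, Carrow=3, Brisco=2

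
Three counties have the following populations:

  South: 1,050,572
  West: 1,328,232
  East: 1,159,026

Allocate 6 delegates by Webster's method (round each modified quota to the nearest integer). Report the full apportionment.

Standard divisor 3537830/6 ≈ 589638.333; standard quotas: South 1.782, West 2.253, East 1.966.
Rounding to the nearest integer gives South 2, West 2, East 2 — total 6, matching the house size, so no adjustment is needed.

South 2, West 2, East 2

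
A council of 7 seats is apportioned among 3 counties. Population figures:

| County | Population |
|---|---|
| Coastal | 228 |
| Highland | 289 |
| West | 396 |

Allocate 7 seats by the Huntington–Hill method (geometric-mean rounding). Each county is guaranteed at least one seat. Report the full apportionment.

Coastal 2, Highland 2, West 3

With divisor 140: modified quotas Coastal 1.629, Highland 2.064, West 2.829.
Geometric-mean thresholds: Coastal √(1·2)=1.414, Highland √(2·3)=2.449, West √(2·3)=2.449.
Each quota rounded against its threshold gives Coastal 2, Highland 2, West 3 (total 7).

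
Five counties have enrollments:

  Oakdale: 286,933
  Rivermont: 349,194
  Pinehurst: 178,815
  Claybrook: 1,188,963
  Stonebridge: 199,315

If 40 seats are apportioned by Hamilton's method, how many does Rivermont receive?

The standard divisor is 2203220/40 ≈ 55080.5.
Standard quotas: Oakdale 5.2093, Rivermont 6.3397, Pinehurst 3.2464, Claybrook 21.5859, Stonebridge 3.6186.
Lower quotas: Oakdale 5, Rivermont 6, Pinehurst 3, Claybrook 21, Stonebridge 3 (sum 38, leaving 2 seats).
Remainders in descending order: Stonebridge 0.6186, Claybrook 0.5859, Rivermont 0.3397, Pinehurst 0.2464, Oakdale 0.2093.
The surplus seats go to Stonebridge, Claybrook.
Rivermont receives 6.

6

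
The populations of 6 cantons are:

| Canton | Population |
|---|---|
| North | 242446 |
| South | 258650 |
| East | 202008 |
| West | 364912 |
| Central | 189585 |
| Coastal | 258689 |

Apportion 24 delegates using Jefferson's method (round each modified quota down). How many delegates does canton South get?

Standard divisor 1516290/24 ≈ 63178.75; standard quotas: North 3.837, South 4.094, East 3.197, West 5.776, Central 3.001, Coastal 4.095.
Rounding down gives 3, 4, 3, 5, 3, 4 = 22 seats, so the divisor must be adjusted.
With modified divisor 56400: modified quotas North 4.299, South 4.586, East 3.582, West 6.470, Central 3.361, Coastal 4.587.
Rounding down: North 4, South 4, East 3, West 6, Central 3, Coastal 4 (total 24).
South receives 4.

4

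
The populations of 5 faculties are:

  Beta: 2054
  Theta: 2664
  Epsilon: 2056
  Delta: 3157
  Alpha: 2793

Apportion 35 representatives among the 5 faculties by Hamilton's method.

Total 12724; standard divisor 12724/35 ≈ 363.543.
Standard quotas: Beta 5.650, Theta 7.328, Epsilon 5.655, Delta 8.684, Alpha 7.683.
Lower quotas: Beta 5, Theta 7, Epsilon 5, Delta 8, Alpha 7 (sum 32, leaving 3 seats).
Remainders in descending order: Delta 0.684, Alpha 0.683, Epsilon 0.655, Beta 0.650, Theta 0.328.
Largest remainders: Delta, Alpha, Epsilon receive the extra seats.

Beta: 5; Theta: 7; Epsilon: 6; Delta: 9; Alpha: 8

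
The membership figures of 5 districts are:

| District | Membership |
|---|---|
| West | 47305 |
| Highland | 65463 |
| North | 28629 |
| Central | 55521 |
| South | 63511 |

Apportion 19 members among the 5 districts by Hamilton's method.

The standard divisor is 260429/19 ≈ 13706.789.
Standard quotas: West 3.4512, Highland 4.7760, North 2.0887, Central 4.0506, South 4.6335.
Lower quotas: West 3, Highland 4, North 2, Central 4, South 4 (sum 17, leaving 2 seats).
Remainders in descending order: Highland 0.7760, South 0.6335, West 0.4512, North 0.0887, Central 0.0506.
Largest remainders: Highland, South receive the extra seats.

West 3, Highland 5, North 2, Central 4, South 5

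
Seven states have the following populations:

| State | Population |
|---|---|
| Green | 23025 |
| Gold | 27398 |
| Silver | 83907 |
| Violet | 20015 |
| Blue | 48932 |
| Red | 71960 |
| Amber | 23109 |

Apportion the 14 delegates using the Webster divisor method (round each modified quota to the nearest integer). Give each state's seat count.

Green: 1, Gold: 1, Silver: 4, Violet: 1, Blue: 2, Red: 4, Amber: 1

Standard divisor 298346/14 ≈ 21310.429; standard quotas: Green 1.080, Gold 1.286, Silver 3.937, Violet 0.939, Blue 2.296, Red 3.377, Amber 1.084.
Rounding to the nearest integer gives 1, 1, 4, 1, 2, 3, 1 = 13 seats, so the divisor must be adjusted.
With modified divisor 20100: modified quotas Green 1.146, Gold 1.363, Silver 4.174, Violet 0.996, Blue 2.434, Red 3.580, Amber 1.150.
Rounding to the nearest integer: Green 1, Gold 1, Silver 4, Violet 1, Blue 2, Red 4, Amber 1 (total 14).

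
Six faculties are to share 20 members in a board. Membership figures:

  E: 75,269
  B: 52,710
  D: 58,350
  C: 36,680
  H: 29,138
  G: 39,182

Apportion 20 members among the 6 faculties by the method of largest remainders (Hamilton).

E: 5; B: 4; D: 4; C: 2; H: 2; G: 3

Total 291329; standard divisor 291329/20 ≈ 14566.45.
Standard quotas: E 5.1673, B 3.6186, D 4.0058, C 2.5181, H 2.0004, G 2.6899.
Lower quotas: E 5, B 3, D 4, C 2, H 2, G 2 (sum 18, leaving 2 seats).
Remainders in descending order: G 0.6899, B 0.6186, C 0.5181, E 0.1673, D 0.0058, H 0.0004.
The surplus seats go to G, B.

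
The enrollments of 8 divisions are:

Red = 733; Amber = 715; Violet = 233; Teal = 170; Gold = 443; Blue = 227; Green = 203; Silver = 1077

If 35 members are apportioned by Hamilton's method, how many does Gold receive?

4

Standard divisor: 3801 ÷ 35 ≈ 108.6.
Standard quotas: Red 6.750, Amber 6.584, Violet 2.145, Teal 1.565, Gold 4.079, Blue 2.090, Green 1.869, Silver 9.917.
Lower quotas: Red 6, Amber 6, Violet 2, Teal 1, Gold 4, Blue 2, Green 1, Silver 9 (sum 31, leaving 4 seats).
Remainders in descending order: Silver 0.917, Green 0.869, Red 0.750, Amber 0.584, Teal 0.565, Violet 0.145, Blue 0.090, Gold 0.079.
The surplus seats go to Silver, Green, Red, Amber.
Gold receives 4.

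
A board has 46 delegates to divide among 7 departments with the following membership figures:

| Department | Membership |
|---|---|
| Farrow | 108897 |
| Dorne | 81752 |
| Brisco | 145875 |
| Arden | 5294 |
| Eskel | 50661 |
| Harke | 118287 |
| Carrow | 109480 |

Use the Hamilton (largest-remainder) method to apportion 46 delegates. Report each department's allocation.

Total 620246; standard divisor 620246/46 ≈ 13483.609.
Standard quotas: Farrow 8.0763, Dorne 6.0631, Brisco 10.8187, Arden 0.3926, Eskel 3.7572, Harke 8.7727, Carrow 8.1195.
Lower quotas: Farrow 8, Dorne 6, Brisco 10, Arden 0, Eskel 3, Harke 8, Carrow 8 (sum 43, leaving 3 seats).
Remainders in descending order: Brisco 0.8187, Harke 0.7727, Eskel 0.7572, Arden 0.3926, Carrow 0.1195, Farrow 0.0763, Dorne 0.0631.
Largest remainders: Brisco, Harke, Eskel receive the extra seats.

Farrow 8, Dorne 6, Brisco 11, Arden 0, Eskel 4, Harke 9, Carrow 8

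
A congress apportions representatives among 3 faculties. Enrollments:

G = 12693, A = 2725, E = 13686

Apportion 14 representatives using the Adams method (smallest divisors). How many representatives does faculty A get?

Standard divisor 29104/14 ≈ 2078.857; standard quotas: G 6.106, A 1.311, E 6.583.
Rounding up gives 7, 2, 7 = 16 seats, so the divisor must be adjusted.
With modified divisor 2400: modified quotas G 5.289, A 1.135, E 5.702.
Rounding up: G 6, A 2, E 6 (total 14).
A receives 2.

2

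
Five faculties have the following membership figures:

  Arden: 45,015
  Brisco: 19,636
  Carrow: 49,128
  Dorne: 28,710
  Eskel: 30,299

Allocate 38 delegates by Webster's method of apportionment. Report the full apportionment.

Standard divisor 172788/38 ≈ 4547.053; standard quotas: Arden 9.900, Brisco 4.318, Carrow 10.804, Dorne 6.314, Eskel 6.663.
Rounding to the nearest integer gives Arden 10, Brisco 4, Carrow 11, Dorne 6, Eskel 7 — total 38, matching the house size, so no adjustment is needed.

Arden 10; Brisco 4; Carrow 11; Dorne 6; Eskel 7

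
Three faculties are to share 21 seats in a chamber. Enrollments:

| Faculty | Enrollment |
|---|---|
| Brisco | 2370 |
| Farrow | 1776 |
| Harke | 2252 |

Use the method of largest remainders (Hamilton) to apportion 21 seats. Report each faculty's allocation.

Total 6398; standard divisor 6398/21 ≈ 304.667.
Standard quotas: Brisco 7.779, Farrow 5.829, Harke 7.392.
Lower quotas: Brisco 7, Farrow 5, Harke 7 (sum 19, leaving 2 seats).
Remainders in descending order: Farrow 0.829, Brisco 0.779, Harke 0.392.
Largest remainders: Farrow, Brisco receive the extra seats.

Brisco 8, Farrow 6, Harke 7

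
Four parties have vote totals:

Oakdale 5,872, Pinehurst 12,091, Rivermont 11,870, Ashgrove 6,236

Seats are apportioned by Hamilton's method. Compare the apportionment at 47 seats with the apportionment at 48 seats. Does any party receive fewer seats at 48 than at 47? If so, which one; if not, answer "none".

none

At 47 seats: Oakdale 8, Pinehurst 16, Rivermont 15, Ashgrove 8.
At 48 seats: Oakdale 8, Pinehurst 16, Rivermont 16, Ashgrove 8.
No party's allocation decreased.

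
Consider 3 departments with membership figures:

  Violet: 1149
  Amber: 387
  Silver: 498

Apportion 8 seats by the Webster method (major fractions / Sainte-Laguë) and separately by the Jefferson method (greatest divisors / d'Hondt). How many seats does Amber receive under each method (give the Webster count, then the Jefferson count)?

2 and 1

Webster: Violet 4, Amber 2, Silver 2.
Jefferson: Violet 5, Amber 1, Silver 2.
Amber gets 2 under Webster and 1 under Jefferson.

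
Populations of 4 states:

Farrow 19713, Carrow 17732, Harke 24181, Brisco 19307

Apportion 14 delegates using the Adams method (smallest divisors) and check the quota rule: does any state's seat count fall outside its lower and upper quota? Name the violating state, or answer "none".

Standard quotas: Farrow 3.410, Carrow 3.067, Harke 4.183, Brisco 3.340.
Adams allocation: Farrow 4, Carrow 3, Harke 4, Brisco 3.
Every allocation lies between the lower and upper quota.

none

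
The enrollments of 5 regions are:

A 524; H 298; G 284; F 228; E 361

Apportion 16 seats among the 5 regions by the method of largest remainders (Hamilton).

Total 1695; standard divisor 1695/16 ≈ 105.938.
Standard quotas: A 4.946, H 2.813, G 2.681, F 2.152, E 3.408.
Lower quotas: A 4, H 2, G 2, F 2, E 3 (sum 13, leaving 3 seats).
Remainders in descending order: A 0.946, H 0.813, G 0.681, E 0.408, F 0.152.
Largest remainders: A, H, G receive the extra seats.

A 5, H 3, G 3, F 2, E 3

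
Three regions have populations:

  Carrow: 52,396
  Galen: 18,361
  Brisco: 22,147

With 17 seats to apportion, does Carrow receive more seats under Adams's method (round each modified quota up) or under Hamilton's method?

Hamilton

Adams: Carrow 9, Galen 4, Brisco 4.
Hamilton: Carrow 10, Galen 3, Brisco 4.
Carrow gets 9 under Adams and 10 under Hamilton.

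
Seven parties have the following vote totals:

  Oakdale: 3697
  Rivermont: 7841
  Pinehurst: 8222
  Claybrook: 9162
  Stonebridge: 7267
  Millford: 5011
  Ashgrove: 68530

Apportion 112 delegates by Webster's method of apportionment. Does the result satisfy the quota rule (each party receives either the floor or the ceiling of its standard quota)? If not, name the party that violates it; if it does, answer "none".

Ashgrove

Standard quotas: Oakdale 3.773, Rivermont 8.003, Pinehurst 8.392, Claybrook 9.352, Stonebridge 7.417, Millford 5.115, Ashgrove 69.948.
Webster allocation: Oakdale 4, Rivermont 8, Pinehurst 8, Claybrook 9, Stonebridge 7, Millford 5, Ashgrove 71.
Ashgrove has quota 69.948 (lower 69, upper 70) but receives 71 — outside the quota interval.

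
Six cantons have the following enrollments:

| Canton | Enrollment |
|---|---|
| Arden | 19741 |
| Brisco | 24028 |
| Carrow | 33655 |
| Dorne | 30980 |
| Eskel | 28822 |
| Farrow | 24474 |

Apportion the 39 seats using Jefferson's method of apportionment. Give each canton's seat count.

Arden 5, Brisco 6, Carrow 8, Dorne 7, Eskel 7, Farrow 6

Standard divisor 161700/39 ≈ 4146.154; standard quotas: Arden 4.761, Brisco 5.795, Carrow 8.117, Dorne 7.472, Eskel 6.952, Farrow 5.903.
Rounding down gives 4, 5, 8, 7, 6, 5 = 35 seats, so the divisor must be adjusted.
With modified divisor 3900: modified quotas Arden 5.062, Brisco 6.161, Carrow 8.629, Dorne 7.944, Eskel 7.390, Farrow 6.275.
Rounding down: Arden 5, Brisco 6, Carrow 8, Dorne 7, Eskel 7, Farrow 6 (total 39).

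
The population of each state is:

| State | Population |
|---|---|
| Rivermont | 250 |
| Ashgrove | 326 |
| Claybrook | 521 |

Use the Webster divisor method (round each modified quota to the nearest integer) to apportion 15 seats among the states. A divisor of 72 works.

Rivermont 3, Ashgrove 5, Claybrook 7

With modified divisor 72: modified quotas Rivermont 3.472, Ashgrove 4.528, Claybrook 7.236.
Rounding to the nearest integer: Rivermont 3, Ashgrove 5, Claybrook 7 (total 15).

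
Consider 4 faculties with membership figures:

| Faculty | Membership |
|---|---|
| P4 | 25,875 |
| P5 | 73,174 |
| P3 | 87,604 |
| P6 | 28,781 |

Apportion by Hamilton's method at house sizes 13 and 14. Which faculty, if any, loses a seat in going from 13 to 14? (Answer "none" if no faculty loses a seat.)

At 13 seats: P4 2, P5 4, P3 5, P6 2.
At 14 seats: P4 1, P5 5, P3 6, P6 2.
P4 drops from 2 to 1.

P4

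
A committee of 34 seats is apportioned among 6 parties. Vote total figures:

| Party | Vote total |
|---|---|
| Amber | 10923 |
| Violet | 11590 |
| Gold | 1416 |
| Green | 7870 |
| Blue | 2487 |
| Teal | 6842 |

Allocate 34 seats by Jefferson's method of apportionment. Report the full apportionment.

Standard divisor 41128/34 ≈ 1209.647; standard quotas: Amber 9.030, Violet 9.581, Gold 1.171, Green 6.506, Blue 2.056, Teal 5.656.
Rounding down gives 9, 9, 1, 6, 2, 5 = 32 seats, so the divisor must be adjusted.
With modified divisor 1130: modified quotas Amber 9.666, Violet 10.257, Gold 1.253, Green 6.965, Blue 2.201, Teal 6.055.
Rounding down: Amber 9, Violet 10, Gold 1, Green 6, Blue 2, Teal 6 (total 34).

Amber 9, Violet 10, Gold 1, Green 6, Blue 2, Teal 6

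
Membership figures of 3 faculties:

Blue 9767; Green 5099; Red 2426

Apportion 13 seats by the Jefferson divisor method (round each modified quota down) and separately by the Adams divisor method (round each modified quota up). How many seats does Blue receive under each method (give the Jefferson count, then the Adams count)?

8 and 7

Jefferson: Blue 8, Green 4, Red 1.
Adams: Blue 7, Green 4, Red 2.
Blue gets 8 under Jefferson and 7 under Adams.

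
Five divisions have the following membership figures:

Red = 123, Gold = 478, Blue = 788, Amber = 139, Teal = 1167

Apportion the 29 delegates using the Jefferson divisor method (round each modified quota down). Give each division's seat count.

Standard divisor 2695/29 ≈ 92.931; standard quotas: Red 1.324, Gold 5.144, Blue 8.479, Amber 1.496, Teal 12.558.
Rounding down gives 1, 5, 8, 1, 12 = 27 seats, so the divisor must be adjusted.
With modified divisor 85: modified quotas Red 1.447, Gold 5.624, Blue 9.271, Amber 1.635, Teal 13.729.
Rounding down: Red 1, Gold 5, Blue 9, Amber 1, Teal 13 (total 29).

Red 1; Gold 5; Blue 9; Amber 1; Teal 13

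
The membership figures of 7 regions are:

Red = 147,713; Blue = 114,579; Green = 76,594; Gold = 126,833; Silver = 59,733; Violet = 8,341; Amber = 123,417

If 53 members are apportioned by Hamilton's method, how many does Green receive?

Total 657210; standard divisor 657210/53 ≈ 12400.189.
Standard quotas: Red 11.9122, Blue 9.2401, Green 6.1768, Gold 10.2283, Silver 4.8171, Violet 0.6727, Amber 9.9528.
Lower quotas: Red 11, Blue 9, Green 6, Gold 10, Silver 4, Violet 0, Amber 9 (sum 49, leaving 4 seats).
Remainders in descending order: Amber 0.9528, Red 0.9122, Silver 0.8171, Violet 0.6727, Blue 0.2401, Gold 0.2283, Green 0.1768.
The surplus seats go to Amber, Red, Silver, Violet.
Green receives 6.

6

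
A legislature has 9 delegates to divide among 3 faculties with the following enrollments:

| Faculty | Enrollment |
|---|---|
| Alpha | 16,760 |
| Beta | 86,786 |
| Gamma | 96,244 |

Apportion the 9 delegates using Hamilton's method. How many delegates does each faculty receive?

Alpha=1; Beta=4; Gamma=4

Total 199790; standard divisor 199790/9 ≈ 22198.889.
Standard quotas: Alpha 0.7550, Beta 3.9095, Gamma 4.3355.
Lower quotas: Alpha 0, Beta 3, Gamma 4 (sum 7, leaving 2 seats).
Remainders in descending order: Beta 0.9095, Alpha 0.7550, Gamma 0.3355.
The surplus seats go to Beta, Alpha.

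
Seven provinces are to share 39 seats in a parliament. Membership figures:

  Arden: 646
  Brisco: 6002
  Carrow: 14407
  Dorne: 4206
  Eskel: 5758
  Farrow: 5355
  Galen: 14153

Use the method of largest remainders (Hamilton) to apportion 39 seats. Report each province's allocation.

Arden 1, Brisco 5, Carrow 11, Dorne 3, Eskel 4, Farrow 4, Galen 11

The standard divisor is 50527/39 ≈ 1295.564.
Standard quotas: Arden 0.4986, Brisco 4.6327, Carrow 11.1203, Dorne 3.2465, Eskel 4.4444, Farrow 4.1333, Galen 10.9242.
Lower quotas: Arden 0, Brisco 4, Carrow 11, Dorne 3, Eskel 4, Farrow 4, Galen 10 (sum 36, leaving 3 seats).
Remainders in descending order: Galen 0.9242, Brisco 0.6327, Arden 0.4986, Eskel 0.4444, Dorne 0.2465, Farrow 0.1333, Carrow 0.1203.
The surplus seats go to Galen, Brisco, Arden.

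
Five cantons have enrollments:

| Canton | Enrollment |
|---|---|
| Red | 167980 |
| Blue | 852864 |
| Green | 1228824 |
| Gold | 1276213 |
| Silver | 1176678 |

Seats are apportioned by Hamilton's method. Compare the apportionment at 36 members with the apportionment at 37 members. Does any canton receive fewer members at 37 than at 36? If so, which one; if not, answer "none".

At 36 seats: Red 1, Blue 7, Green 9, Gold 10, Silver 9.
At 37 seats: Red 1, Blue 7, Green 10, Gold 10, Silver 9.
No canton's allocation decreased.

none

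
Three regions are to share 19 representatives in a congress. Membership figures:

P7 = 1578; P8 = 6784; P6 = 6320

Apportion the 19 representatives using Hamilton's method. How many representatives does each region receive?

Total 14682; standard divisor 14682/19 ≈ 772.737.
Standard quotas: P7 2.0421, P8 8.7792, P6 8.1787.
Lower quotas: P7 2, P8 8, P6 8 (sum 18, leaving 1 seat).
Remainders in descending order: P8 0.7792, P6 0.1787, P7 0.0421.
The surplus seat goes to P8.

P7=2, P8=9, P6=8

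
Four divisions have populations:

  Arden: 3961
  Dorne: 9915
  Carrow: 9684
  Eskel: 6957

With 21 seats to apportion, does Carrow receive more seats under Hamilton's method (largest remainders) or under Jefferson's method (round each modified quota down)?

Jefferson

Hamilton: Arden 3, Dorne 7, Carrow 6, Eskel 5.
Jefferson: Arden 2, Dorne 7, Carrow 7, Eskel 5.
Carrow gets 6 under Hamilton and 7 under Jefferson.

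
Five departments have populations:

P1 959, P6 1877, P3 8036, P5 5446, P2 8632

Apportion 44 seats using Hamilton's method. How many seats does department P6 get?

3

Standard divisor: 24950 ÷ 44 ≈ 567.045.
Standard quotas: P1 1.6912, P6 3.3101, P3 14.1717, P5 9.6042, P2 15.2228.
Lower quotas: P1 1, P6 3, P3 14, P5 9, P2 15 (sum 42, leaving 2 seats).
Remainders in descending order: P1 0.6912, P5 0.6042, P6 0.3101, P2 0.2228, P3 0.1717.
Largest remainders: P1, P5 receive the extra seats.
P6 receives 3.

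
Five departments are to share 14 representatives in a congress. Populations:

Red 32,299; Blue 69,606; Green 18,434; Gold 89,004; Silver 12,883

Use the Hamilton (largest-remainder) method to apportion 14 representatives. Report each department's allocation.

Standard divisor: 222226 ÷ 14 ≈ 15873.286.
Standard quotas: Red 2.0348, Blue 4.3851, Green 1.1613, Gold 5.6072, Silver 0.8116.
Lower quotas: Red 2, Blue 4, Green 1, Gold 5, Silver 0 (sum 12, leaving 2 seats).
Remainders in descending order: Silver 0.8116, Gold 0.6072, Blue 0.3851, Green 0.1613, Red 0.0348.
Largest remainders: Silver, Gold receive the extra seats.

Red=2; Blue=4; Green=1; Gold=6; Silver=1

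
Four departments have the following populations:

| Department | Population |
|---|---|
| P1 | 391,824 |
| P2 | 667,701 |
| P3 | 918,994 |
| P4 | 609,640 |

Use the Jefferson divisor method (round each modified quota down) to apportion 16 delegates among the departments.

P1 2, P2 4, P3 6, P4 4

Standard divisor 2588159/16 ≈ 161759.938; standard quotas: P1 2.422, P2 4.128, P3 5.681, P4 3.769.
Rounding down gives 2, 4, 5, 3 = 14 seats, so the divisor must be adjusted.
With modified divisor 143000: modified quotas P1 2.740, P2 4.669, P3 6.427, P4 4.263.
Rounding down: P1 2, P2 4, P3 6, P4 4 (total 16).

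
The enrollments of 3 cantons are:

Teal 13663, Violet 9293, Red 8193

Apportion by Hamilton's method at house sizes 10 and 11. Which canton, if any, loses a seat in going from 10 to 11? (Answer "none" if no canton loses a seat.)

none

At 10 seats: Teal 4, Violet 3, Red 3.
At 11 seats: Teal 5, Violet 3, Red 3.
No canton's allocation decreased.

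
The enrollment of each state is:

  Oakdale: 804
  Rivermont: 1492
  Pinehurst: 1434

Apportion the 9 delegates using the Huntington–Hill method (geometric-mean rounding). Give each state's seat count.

With divisor 422: modified quotas Oakdale 1.905, Rivermont 3.536, Pinehurst 3.398.
Geometric-mean thresholds: Oakdale √(1·2)=1.414, Rivermont √(3·4)=3.464, Pinehurst √(3·4)=3.464.
Each quota rounded against its threshold gives Oakdale 2, Rivermont 4, Pinehurst 3 (total 9).

Oakdale: 2, Rivermont: 4, Pinehurst: 3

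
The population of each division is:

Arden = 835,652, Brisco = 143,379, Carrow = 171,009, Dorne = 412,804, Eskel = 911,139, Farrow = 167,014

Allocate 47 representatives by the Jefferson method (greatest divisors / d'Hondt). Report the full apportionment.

Arden 15, Brisco 2, Carrow 3, Dorne 7, Eskel 17, Farrow 3

Standard divisor 2640997/47 ≈ 56191.426; standard quotas: Arden 14.872, Brisco 2.552, Carrow 3.043, Dorne 7.346, Eskel 16.215, Farrow 2.972.
Rounding down gives 14, 2, 3, 7, 16, 2 = 44 seats, so the divisor must be adjusted.
With modified divisor 52900: modified quotas Arden 15.797, Brisco 2.710, Carrow 3.233, Dorne 7.803, Eskel 17.224, Farrow 3.157.
Rounding down: Arden 15, Brisco 2, Carrow 3, Dorne 7, Eskel 17, Farrow 3 (total 47).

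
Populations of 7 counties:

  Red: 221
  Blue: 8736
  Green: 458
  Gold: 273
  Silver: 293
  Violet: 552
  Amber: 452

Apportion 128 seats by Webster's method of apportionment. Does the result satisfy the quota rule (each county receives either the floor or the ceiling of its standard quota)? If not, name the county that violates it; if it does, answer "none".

Standard quotas: Red 2.575, Blue 101.794, Green 5.337, Gold 3.181, Silver 3.414, Violet 6.432, Amber 5.267.
Webster allocation: Red 3, Blue 103, Green 5, Gold 3, Silver 3, Violet 6, Amber 5.
Blue has quota 101.794 (lower 101, upper 102) but receives 103 — outside the quota interval.

Blue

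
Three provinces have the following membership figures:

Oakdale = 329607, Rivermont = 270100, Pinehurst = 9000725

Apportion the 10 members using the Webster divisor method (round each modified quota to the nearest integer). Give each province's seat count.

Standard divisor 9600432/10 ≈ 960043.2; standard quotas: Oakdale 0.343, Rivermont 0.281, Pinehurst 9.375.
Rounding to the nearest integer gives 0, 0, 9 = 9 seats, so the divisor must be adjusted.
With modified divisor 902300: modified quotas Oakdale 0.365, Rivermont 0.299, Pinehurst 9.975.
Rounding to the nearest integer: Oakdale 0, Rivermont 0, Pinehurst 10 (total 10).

Oakdale 0, Rivermont 0, Pinehurst 10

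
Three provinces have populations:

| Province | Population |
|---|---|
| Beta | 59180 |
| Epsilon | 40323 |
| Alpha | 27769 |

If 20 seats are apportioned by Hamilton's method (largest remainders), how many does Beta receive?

Total 127272; standard divisor 127272/20 ≈ 6363.6.
Standard quotas: Beta 9.2998, Epsilon 6.3365, Alpha 4.3637.
Lower quotas: Beta 9, Epsilon 6, Alpha 4 (sum 19, leaving 1 seat).
Remainders in descending order: Alpha 0.3637, Epsilon 0.3365, Beta 0.2998.
Largest remainder: Alpha receives the extra seat.
Beta receives 9.

9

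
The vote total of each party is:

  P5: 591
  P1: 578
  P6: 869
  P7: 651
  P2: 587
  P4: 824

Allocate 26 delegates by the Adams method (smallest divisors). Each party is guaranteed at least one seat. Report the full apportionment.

P5=4, P1=4, P6=5, P7=4, P2=4, P4=5

Standard divisor 4100/26 ≈ 157.692; standard quotas: P5 3.748, P1 3.665, P6 5.511, P7 4.128, P2 3.722, P4 5.225.
Rounding up gives 4, 4, 6, 5, 4, 6 = 29 seats, so the divisor must be adjusted.
With modified divisor 180: modified quotas P5 3.283, P1 3.211, P6 4.828, P7 3.617, P2 3.261, P4 4.578.
Rounding up: P5 4, P1 4, P6 5, P7 4, P2 4, P4 5 (total 26).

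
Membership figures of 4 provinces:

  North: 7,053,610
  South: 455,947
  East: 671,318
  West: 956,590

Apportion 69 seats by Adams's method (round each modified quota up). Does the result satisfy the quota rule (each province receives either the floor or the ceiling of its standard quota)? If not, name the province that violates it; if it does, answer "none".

Standard quotas: North 53.264, South 3.443, East 5.069, West 7.224.
Adams allocation: North 52, South 4, East 5, West 8.
North has quota 53.264 (lower 53, upper 54) but receives 52 — outside the quota interval.

North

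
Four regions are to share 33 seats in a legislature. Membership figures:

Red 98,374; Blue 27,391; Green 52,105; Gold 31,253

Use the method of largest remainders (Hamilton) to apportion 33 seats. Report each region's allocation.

Standard divisor: 209123 ÷ 33 ≈ 6337.061.
Standard quotas: Red 15.5236, Blue 4.3224, Green 8.2223, Gold 4.9318.
Lower quotas: Red 15, Blue 4, Green 8, Gold 4 (sum 31, leaving 2 seats).
Remainders in descending order: Gold 0.9318, Red 0.5236, Blue 0.3224, Green 0.2223.
Largest remainders: Gold, Red receive the extra seats.

Red 16, Blue 4, Green 8, Gold 5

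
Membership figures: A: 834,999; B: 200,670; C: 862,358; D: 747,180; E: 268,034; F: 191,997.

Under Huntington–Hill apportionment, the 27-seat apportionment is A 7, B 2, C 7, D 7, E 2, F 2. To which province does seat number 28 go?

C

Priority for the next seat is population ÷ (√(s·(s+1))).
Priorities: A 111581.435, B 81923.184, C 115237.435, D 99846.127, E 109424.422, F 78382.447.
Highest priority: C.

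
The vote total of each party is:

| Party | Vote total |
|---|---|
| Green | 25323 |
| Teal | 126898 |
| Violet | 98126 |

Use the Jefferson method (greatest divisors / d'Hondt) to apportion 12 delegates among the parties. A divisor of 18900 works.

Green 1, Teal 6, Violet 5

With modified divisor 18900: modified quotas Green 1.340, Teal 6.714, Violet 5.192.
Rounding down: Green 1, Teal 6, Violet 5 (total 12).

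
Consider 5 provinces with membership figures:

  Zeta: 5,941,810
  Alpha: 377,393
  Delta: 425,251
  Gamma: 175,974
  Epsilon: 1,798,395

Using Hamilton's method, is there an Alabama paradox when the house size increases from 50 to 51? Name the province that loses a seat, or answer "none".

At 50 seats: Zeta 34, Alpha 2, Delta 3, Gamma 1, Epsilon 10.
At 51 seats: Zeta 35, Alpha 2, Delta 2, Gamma 1, Epsilon 11.
Delta drops from 3 to 2.

Delta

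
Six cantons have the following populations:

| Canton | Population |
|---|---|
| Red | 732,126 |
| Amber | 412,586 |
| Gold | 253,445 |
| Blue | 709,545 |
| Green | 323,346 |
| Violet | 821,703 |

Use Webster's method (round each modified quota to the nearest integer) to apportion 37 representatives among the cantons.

Red: 8, Amber: 5, Gold: 3, Blue: 8, Green: 4, Violet: 9

Standard divisor 3252751/37 ≈ 87912.189; standard quotas: Red 8.328, Amber 4.693, Gold 2.883, Blue 8.071, Green 3.678, Violet 9.347.
Rounding to the nearest integer gives Red 8, Amber 5, Gold 3, Blue 8, Green 4, Violet 9 — total 37, matching the house size, so no adjustment is needed.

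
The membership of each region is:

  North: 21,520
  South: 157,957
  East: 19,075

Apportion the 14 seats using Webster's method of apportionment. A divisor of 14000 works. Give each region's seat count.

North=2, South=11, East=1

With modified divisor 14000: modified quotas North 1.537, South 11.283, East 1.363.
Rounding to the nearest integer: North 2, South 11, East 1 (total 14).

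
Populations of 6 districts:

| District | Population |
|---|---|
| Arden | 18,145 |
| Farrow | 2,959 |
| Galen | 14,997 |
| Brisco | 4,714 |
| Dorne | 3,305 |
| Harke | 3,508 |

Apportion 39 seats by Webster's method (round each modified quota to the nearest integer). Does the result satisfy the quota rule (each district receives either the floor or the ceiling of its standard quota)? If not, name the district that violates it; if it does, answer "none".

none

Standard quotas: Arden 14.858, Farrow 2.423, Galen 12.280, Brisco 3.860, Dorne 2.706, Harke 2.873.
Webster allocation: Arden 15, Farrow 2, Galen 12, Brisco 4, Dorne 3, Harke 3.
Every allocation lies between the lower and upper quota.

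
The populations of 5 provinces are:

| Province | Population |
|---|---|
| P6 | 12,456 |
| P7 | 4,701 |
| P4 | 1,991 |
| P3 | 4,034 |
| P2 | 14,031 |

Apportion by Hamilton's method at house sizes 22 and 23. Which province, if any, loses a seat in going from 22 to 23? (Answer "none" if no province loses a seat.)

At 22 seats: P6 7, P7 3, P4 1, P3 3, P2 8.
At 23 seats: P6 8, P7 3, P4 1, P3 2, P2 9.
P3 drops from 3 to 2.

P3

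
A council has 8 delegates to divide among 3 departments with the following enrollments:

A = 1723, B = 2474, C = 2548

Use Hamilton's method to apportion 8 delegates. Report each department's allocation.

A: 2, B: 3, C: 3

Standard divisor: 6745 ÷ 8 ≈ 843.125.
Standard quotas: A 2.044, B 2.934, C 3.022.
Lower quotas: A 2, B 2, C 3 (sum 7, leaving 1 seat).
Remainders in descending order: B 0.934, A 0.044, C 0.022.
The surplus seat goes to B.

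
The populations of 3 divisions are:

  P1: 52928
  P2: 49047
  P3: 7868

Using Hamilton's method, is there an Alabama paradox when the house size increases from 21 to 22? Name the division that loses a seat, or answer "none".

At 21 seats: P1 10, P2 9, P3 2.
At 22 seats: P1 11, P2 10, P3 1.
P3 drops from 2 to 1.

P3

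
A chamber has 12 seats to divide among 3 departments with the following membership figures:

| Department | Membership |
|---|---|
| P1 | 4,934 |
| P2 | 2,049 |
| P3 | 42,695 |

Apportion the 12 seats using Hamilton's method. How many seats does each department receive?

Standard divisor: 49678 ÷ 12 ≈ 4139.833.
Standard quotas: P1 1.1918, P2 0.4949, P3 10.3132.
Lower quotas: P1 1, P2 0, P3 10 (sum 11, leaving 1 seat).
Remainders in descending order: P2 0.4949, P3 0.3132, P1 0.1918.
Largest remainder: P2 receives the extra seat.

P1=1; P2=1; P3=10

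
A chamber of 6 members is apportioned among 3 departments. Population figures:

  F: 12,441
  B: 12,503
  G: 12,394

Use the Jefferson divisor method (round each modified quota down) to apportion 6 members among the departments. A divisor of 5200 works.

F=2; B=2; G=2

With modified divisor 5200: modified quotas F 2.393, B 2.404, G 2.383.
Rounding down: F 2, B 2, G 2 (total 6).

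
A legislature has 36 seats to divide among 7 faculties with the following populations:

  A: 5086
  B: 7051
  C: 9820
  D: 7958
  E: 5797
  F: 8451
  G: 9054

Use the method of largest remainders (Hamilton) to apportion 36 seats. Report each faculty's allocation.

A 3, B 5, C 7, D 5, E 4, F 6, G 6

Standard divisor: 53217 ÷ 36 ≈ 1478.25.
Standard quotas: A 3.4406, B 4.7698, C 6.6430, D 5.3834, E 3.9215, F 5.7169, G 6.1248.
Lower quotas: A 3, B 4, C 6, D 5, E 3, F 5, G 6 (sum 32, leaving 4 seats).
Remainders in descending order: E 0.9215, B 0.7698, F 0.7169, C 0.6430, A 0.4406, D 0.3834, G 0.1248.
Largest remainders: E, B, F, C receive the extra seats.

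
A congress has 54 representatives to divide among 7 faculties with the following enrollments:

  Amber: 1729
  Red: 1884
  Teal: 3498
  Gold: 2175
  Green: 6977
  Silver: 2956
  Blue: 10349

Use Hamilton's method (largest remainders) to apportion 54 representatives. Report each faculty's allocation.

Standard divisor: 29568 ÷ 54 ≈ 547.556.
Standard quotas: Amber 3.1577, Red 3.4407, Teal 6.3884, Gold 3.9722, Green 12.7421, Silver 5.3985, Blue 18.9004.
Lower quotas: Amber 3, Red 3, Teal 6, Gold 3, Green 12, Silver 5, Blue 18 (sum 50, leaving 4 seats).
Remainders in descending order: Gold 0.9722, Blue 0.9004, Green 0.7421, Red 0.4407, Silver 0.3985, Teal 0.3884, Amber 0.1577.
Largest remainders: Gold, Blue, Green, Red receive the extra seats.

Amber: 3, Red: 4, Teal: 6, Gold: 4, Green: 13, Silver: 5, Blue: 19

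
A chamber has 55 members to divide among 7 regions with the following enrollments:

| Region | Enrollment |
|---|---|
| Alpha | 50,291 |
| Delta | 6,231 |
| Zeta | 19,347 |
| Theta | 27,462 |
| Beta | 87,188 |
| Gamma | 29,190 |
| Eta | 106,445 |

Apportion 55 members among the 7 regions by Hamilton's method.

Alpha=8, Delta=1, Zeta=3, Theta=5, Beta=15, Gamma=5, Eta=18

The standard divisor is 326154/55 ≈ 5930.073.
Standard quotas: Alpha 8.4807, Delta 1.0507, Zeta 3.2625, Theta 4.6310, Beta 14.7027, Gamma 4.9224, Eta 17.9500.
Lower quotas: Alpha 8, Delta 1, Zeta 3, Theta 4, Beta 14, Gamma 4, Eta 17 (sum 51, leaving 4 seats).
Remainders in descending order: Eta 0.9500, Gamma 0.9224, Beta 0.7027, Theta 0.6310, Alpha 0.4807, Zeta 0.2625, Delta 0.0507.
The surplus seats go to Eta, Gamma, Beta, Theta.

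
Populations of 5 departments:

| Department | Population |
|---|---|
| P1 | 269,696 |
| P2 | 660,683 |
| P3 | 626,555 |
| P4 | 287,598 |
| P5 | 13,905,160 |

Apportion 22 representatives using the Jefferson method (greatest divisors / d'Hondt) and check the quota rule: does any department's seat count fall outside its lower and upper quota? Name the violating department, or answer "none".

P5

Standard quotas: P1 0.377, P2 0.923, P3 0.875, P4 0.402, P5 19.423.
Jefferson allocation: P1 0, P2 1, P3 0, P4 0, P5 21.
P5 has quota 19.423 (lower 19, upper 20) but receives 21 — outside the quota interval.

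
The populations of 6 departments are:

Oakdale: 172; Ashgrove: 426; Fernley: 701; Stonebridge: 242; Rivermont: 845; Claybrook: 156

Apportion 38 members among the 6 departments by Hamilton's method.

Oakdale: 3; Ashgrove: 6; Fernley: 10; Stonebridge: 4; Rivermont: 13; Claybrook: 2

Standard divisor: 2542 ÷ 38 ≈ 66.895.
Standard quotas: Oakdale 2.571, Ashgrove 6.368, Fernley 10.479, Stonebridge 3.618, Rivermont 12.632, Claybrook 2.332.
Lower quotas: Oakdale 2, Ashgrove 6, Fernley 10, Stonebridge 3, Rivermont 12, Claybrook 2 (sum 35, leaving 3 seats).
Remainders in descending order: Rivermont 0.632, Stonebridge 0.618, Oakdale 0.571, Fernley 0.479, Ashgrove 0.368, Claybrook 0.332.
Largest remainders: Rivermont, Stonebridge, Oakdale receive the extra seats.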